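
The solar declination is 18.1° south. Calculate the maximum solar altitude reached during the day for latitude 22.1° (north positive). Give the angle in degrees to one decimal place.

At local solar noon the hour angle is zero, so the elevation is 90° − |φ − δ| = 90° − |22.1° − (-18.1°)| = 90° − 40.2° = 49.8°.

49.8°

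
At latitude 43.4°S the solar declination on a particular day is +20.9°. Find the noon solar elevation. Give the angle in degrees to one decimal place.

25.7°

At local solar noon the hour angle is zero, so the elevation is 90° − |φ − δ| = 90° − |-43.4° − (20.9°)| = 90° − 64.3° = 25.7°.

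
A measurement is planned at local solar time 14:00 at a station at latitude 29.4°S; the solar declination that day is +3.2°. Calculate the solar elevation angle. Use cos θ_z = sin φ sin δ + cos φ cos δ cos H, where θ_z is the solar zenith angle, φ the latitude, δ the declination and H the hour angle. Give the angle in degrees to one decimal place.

46.5°

Hour angle H = 15° × (14 − 12) = 30.00°.
cos θ_z = sin φ sin δ + cos φ cos δ cos H = (-0.4909)(0.0558) + (0.8712)(0.9984)(0.8660) = 0.7259.
θ_z = arccos(0.7259) = 43.46°, so the elevation is 90° − 43.46° = 46.54°.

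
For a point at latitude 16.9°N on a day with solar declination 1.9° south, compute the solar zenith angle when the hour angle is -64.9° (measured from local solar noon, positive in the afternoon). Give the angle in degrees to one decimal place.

66.7°

cos θ_z = sin φ sin δ + cos φ cos δ cos H = (0.2907)(-0.0332) + (0.9568)(0.9995)(0.4242) = 0.3960.
θ_z = arccos(0.3960) = 66.67°.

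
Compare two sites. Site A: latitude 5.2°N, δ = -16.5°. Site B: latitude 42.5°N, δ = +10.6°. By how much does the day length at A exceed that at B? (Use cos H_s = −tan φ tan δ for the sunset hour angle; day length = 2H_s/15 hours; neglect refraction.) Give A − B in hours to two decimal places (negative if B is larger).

A: H_s = arccos(−tan 5.2° · tan -16.5°) = 88.46°, so 2H_s/15 = 11.7947 h.
B: H_s = arccos(−tan 42.5° · tan 10.6°) = 99.87°, so 2H_s/15 = 13.3160 h.
A − B = 11.7947 − 13.3160 = -1.5213 h.

-1.52 h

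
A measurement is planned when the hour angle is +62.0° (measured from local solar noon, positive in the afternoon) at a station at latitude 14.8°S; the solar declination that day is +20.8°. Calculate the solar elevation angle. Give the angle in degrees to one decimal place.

cos θ_z = sin φ sin δ + cos φ cos δ cos H = (-0.2554)(0.3551) + (0.9668)(0.9348)(0.4695) = 0.3336.
θ_z = arccos(0.3336) = 70.51°, so the elevation is 90° − 70.51° = 19.49°.

19.5°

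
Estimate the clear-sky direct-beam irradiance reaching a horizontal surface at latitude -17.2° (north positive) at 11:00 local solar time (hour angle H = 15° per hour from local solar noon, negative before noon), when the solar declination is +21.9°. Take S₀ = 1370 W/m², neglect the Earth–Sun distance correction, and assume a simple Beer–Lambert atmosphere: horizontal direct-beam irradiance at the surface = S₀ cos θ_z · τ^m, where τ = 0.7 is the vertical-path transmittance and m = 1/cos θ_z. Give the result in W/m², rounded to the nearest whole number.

633 W/m²

Hour angle H = 15° × (11 − 12) = -15.00°.
With φ = -17.2°, δ = 21.9°, H = -15.00°: sin φ sin δ = -0.1103, cos φ cos δ cos H = 0.8561, so cos θ_z = 0.7458.
Air mass m = 1/cos θ_z = 1/0.7458 = 1.341; τ^m = 0.7^1.341 = 0.6198.
Surface direct beam = 1370 × 0.7458 × 0.6198 = 633.28 W/m².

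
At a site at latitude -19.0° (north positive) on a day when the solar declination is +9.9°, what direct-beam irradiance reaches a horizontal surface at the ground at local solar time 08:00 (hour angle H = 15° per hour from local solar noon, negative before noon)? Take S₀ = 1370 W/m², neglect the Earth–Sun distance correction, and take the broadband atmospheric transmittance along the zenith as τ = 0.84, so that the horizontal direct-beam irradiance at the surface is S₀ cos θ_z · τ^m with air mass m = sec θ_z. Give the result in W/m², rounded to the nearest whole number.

Hour angle H = 15° × (8 − 12) = -60.00°.
cos θ_z = sin(-19.0°) sin(9.9°) + cos(-19.0°) cos(9.9°) cos(-60.00°) = -0.0560 + 0.4657 = 0.4097.
Air mass m = 1/cos θ_z = 1/0.4097 = 2.441; τ^m = 0.84^2.441 = 0.6534.
Surface direct beam = 1370 × 0.4097 × 0.6534 = 366.75 W/m².

367 W/m²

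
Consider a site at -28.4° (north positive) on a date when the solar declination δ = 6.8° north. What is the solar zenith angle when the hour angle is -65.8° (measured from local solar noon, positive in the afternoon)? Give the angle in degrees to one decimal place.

72.4°

With φ = -28.4°, δ = 6.8°, H = -65.80°: sin φ sin δ = -0.0563, cos φ cos δ cos H = 0.3581, so cos θ_z = 0.3018.
θ_z = arccos(0.3018) = 72.43°.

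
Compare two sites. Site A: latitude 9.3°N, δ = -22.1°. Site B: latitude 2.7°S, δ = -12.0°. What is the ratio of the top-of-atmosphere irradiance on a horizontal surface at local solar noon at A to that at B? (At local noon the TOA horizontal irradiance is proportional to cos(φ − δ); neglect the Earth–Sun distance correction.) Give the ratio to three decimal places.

0.865

A: cos θ_z = cos(9.3° − (-22.1°)) = 0.8536.
B: cos θ_z = cos(-2.7° − (-12.0°)) = 0.9869.
Ratio A/B = 0.8536 / 0.9869 = 0.8649.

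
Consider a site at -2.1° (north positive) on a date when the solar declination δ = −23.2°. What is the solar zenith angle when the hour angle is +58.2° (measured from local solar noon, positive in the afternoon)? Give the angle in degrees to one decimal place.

60.1°

cos θ_z = sin(-2.1°) sin(-23.2°) + cos(-2.1°) cos(-23.2°) cos(58.20°) = 0.0144 + 0.4840 = 0.4984.
θ_z = arccos(0.4984) = 60.11°.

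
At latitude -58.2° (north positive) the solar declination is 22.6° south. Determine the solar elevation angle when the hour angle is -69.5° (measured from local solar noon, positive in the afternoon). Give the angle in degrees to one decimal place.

29.8°

cos θ_z = sin(-58.2°) sin(-22.6°) + cos(-58.2°) cos(-22.6°) cos(-69.50°) = 0.3266 + 0.1704 = 0.4970.
θ_z = arccos(0.4970) = 60.20°, so the elevation is 90° − 60.20° = 29.80°.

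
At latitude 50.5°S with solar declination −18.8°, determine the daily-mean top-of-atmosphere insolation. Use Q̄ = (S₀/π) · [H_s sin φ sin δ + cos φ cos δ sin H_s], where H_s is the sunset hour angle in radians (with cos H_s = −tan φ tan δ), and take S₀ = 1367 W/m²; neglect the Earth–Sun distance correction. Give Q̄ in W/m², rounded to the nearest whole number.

455 W/m²

The sunset hour angle satisfies cos H_s = −tan φ tan δ = -0.4130, giving H_s = 114.39°. In radians, H_s = 1.9965.
H_s sin φ sin δ = 1.9965 × -0.7716 × -0.3223 = 0.4965.
cos φ cos δ sin H_s = 0.6361 × 0.9466 × 0.9107 = 0.5484.
Q̄ = (1367/π) × (0.4965 + 0.5484) = 435.13 × 1.0449 = 454.67 W/m².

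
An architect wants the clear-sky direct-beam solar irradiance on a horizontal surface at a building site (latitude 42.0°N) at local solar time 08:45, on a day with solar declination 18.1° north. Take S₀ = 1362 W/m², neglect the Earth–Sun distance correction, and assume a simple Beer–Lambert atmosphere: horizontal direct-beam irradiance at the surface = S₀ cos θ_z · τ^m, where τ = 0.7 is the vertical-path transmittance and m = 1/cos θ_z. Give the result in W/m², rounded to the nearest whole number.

540 W/m²

Hour angle H = 15° × (8.75 − 12) = -48.75°.
cos θ_z = sin(42.0°) sin(18.1°) + cos(42.0°) cos(18.1°) cos(-48.75°) = 0.2079 + 0.4657 = 0.6736.
Air mass m = 1/cos θ_z = 1/0.6736 = 1.485; τ^m = 0.7^1.485 = 0.5888.
Surface direct beam = 1362 × 0.6736 × 0.5888 = 540.19 W/m².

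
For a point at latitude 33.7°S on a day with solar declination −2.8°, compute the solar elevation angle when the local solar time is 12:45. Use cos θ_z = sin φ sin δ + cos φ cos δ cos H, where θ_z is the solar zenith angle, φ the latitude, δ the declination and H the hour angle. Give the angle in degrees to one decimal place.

Hour angle H = 15° × (12.75 − 12) = 11.25°.
cos θ_z = sin(-33.7°) sin(-2.8°) + cos(-33.7°) cos(-2.8°) cos(11.25°) = 0.0271 + 0.8150 = 0.8421.
θ_z = arccos(0.8421) = 32.64°, so the elevation is 90° − 32.64° = 57.36°.

57.4°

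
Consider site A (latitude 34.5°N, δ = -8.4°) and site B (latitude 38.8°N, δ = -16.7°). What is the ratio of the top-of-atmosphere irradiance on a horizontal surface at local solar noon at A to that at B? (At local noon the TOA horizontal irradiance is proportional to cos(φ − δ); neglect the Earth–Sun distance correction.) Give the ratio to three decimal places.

A: cos θ_z = cos(34.5° − (-8.4°)) = 0.7325.
B: cos θ_z = cos(38.8° − (-16.7°)) = 0.5664.
Ratio A/B = 0.7325 / 0.5664 = 1.2933.

1.293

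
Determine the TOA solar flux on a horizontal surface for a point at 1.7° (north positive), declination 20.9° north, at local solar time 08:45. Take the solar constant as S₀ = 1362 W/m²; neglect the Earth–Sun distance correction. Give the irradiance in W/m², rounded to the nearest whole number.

Hour angle H = 15° × (8.75 − 12) = -48.75°.
cos θ_z = sin(1.7°) sin(20.9°) + cos(1.7°) cos(20.9°) cos(-48.75°) = 0.0106 + 0.6157 = 0.6263.
Top-of-atmosphere irradiance = S₀ cos θ_z = 1362 × 0.6263 = 853.02 W/m².

853 W/m²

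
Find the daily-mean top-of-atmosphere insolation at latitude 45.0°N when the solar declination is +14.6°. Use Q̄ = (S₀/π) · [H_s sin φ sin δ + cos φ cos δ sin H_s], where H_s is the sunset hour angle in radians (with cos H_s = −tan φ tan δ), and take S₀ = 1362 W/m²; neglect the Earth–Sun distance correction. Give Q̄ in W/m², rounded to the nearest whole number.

428 W/m²

The sunset hour angle satisfies cos H_s = −tan φ tan δ = -0.2605, giving H_s = 105.10°. In radians, H_s = 1.8343.
H_s sin φ sin δ = 1.8343 × 0.7071 × 0.2521 = 0.3270.
cos φ cos δ sin H_s = 0.7071 × 0.9677 × 0.9655 = 0.6607.
Q̄ = (1362/π) × (0.3270 + 0.6607) = 433.54 × 0.9877 = 428.21 W/m².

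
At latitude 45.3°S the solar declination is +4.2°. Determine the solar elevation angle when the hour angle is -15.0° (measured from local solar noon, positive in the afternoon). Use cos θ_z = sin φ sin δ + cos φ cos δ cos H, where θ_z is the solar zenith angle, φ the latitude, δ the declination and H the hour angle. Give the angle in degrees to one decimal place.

38.7°

cos θ_z = sin φ sin δ + cos φ cos δ cos H = (-0.7108)(0.0732) + (0.7034)(0.9973)(0.9659) = 0.6255.
θ_z = arccos(0.6255) = 51.28°, so the elevation is 90° − 51.28° = 38.72°.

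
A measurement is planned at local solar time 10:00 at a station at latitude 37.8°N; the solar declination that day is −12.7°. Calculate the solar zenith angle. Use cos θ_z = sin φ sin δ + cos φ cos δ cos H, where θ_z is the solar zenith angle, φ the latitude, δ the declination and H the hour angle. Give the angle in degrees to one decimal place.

57.8°

Hour angle H = 15° × (10 − 12) = -30.00°.
With φ = 37.8°, δ = -12.7°, H = -30.00°: sin φ sin δ = -0.1347, cos φ cos δ cos H = 0.6676, so cos θ_z = 0.5329.
θ_z = arccos(0.5329) = 57.80°.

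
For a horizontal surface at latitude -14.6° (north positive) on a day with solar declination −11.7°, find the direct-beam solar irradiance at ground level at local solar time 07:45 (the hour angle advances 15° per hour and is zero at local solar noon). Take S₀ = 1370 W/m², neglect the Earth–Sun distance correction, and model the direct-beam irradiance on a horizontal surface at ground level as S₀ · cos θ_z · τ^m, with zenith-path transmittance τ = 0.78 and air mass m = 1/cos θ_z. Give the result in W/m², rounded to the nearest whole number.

Hour angle H = 15° × (7.75 − 12) = -63.75°.
cos θ_z = sin φ sin δ + cos φ cos δ cos H = (-0.2521)(-0.2028) + (0.9677)(0.9792)(0.4423) = 0.4702.
Air mass m = 1/cos θ_z = 1/0.4702 = 2.127; τ^m = 0.78^2.127 = 0.5895.
Surface direct beam = 1370 × 0.4702 × 0.5895 = 379.74 W/m².

380 W/m²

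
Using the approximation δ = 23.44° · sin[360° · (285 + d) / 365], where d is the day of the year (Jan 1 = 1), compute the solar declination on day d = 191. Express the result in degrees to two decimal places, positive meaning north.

+22.10°

360 × (285 + 191) / 365 = 469.479°; sin(469.479°) = 0.9428.
δ = 23.44 × 0.9428 = 22.099° ≈ +22.10°.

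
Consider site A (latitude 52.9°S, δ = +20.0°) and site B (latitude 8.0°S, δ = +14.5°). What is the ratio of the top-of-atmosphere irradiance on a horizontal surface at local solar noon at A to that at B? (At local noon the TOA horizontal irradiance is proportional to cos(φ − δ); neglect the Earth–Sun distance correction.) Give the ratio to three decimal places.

0.318

A: cos θ_z = cos(-52.9° − (20.0°)) = 0.2940.
B: cos θ_z = cos(-8.0° − (14.5°)) = 0.9239.
Ratio A/B = 0.2940 / 0.9239 = 0.3182.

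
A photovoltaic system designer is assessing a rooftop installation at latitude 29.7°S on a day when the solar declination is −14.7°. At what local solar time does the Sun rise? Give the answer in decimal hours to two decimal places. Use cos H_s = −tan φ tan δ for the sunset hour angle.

−tan φ tan δ = −(-0.5704)(-0.2623) = -0.1496; H_s = arccos(-0.1496) = 98.60°.
Sunrise is at 12 − H_s/15 = 12 − 6.573 = 5.427 h local solar time.

5.43 h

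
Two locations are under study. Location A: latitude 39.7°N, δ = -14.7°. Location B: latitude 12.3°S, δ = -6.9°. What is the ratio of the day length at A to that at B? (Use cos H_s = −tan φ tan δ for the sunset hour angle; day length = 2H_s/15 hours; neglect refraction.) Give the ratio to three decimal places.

A: H_s = arccos(−tan 39.7° · tan -14.7°) = 77.42°, so 2H_s/15 = 10.3227 h.
B: H_s = arccos(−tan -12.3° · tan -6.9°) = 91.51°, so 2H_s/15 = 12.2013 h.
Ratio A/B = 10.3227 / 12.2013 = 0.8460.

0.846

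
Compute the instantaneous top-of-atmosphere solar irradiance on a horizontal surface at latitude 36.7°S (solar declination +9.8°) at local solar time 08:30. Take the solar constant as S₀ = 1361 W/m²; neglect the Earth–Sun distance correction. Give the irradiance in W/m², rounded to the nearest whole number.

516 W/m²

Hour angle H = 15° × (8.5 − 12) = -52.50°.
cos θ_z = sin(-36.7°) sin(9.8°) + cos(-36.7°) cos(9.8°) cos(-52.50°) = -0.1017 + 0.4810 = 0.3793.
Top-of-atmosphere irradiance = S₀ cos θ_z = 1361 × 0.3793 = 516.23 W/m².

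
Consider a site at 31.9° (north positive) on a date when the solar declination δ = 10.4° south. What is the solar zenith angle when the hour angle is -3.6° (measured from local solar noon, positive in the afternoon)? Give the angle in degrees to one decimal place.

42.4°

cos θ_z = sin(31.9°) sin(-10.4°) + cos(31.9°) cos(-10.4°) cos(-3.60°) = -0.0954 + 0.8334 = 0.7380.
θ_z = arccos(0.7380) = 42.44°.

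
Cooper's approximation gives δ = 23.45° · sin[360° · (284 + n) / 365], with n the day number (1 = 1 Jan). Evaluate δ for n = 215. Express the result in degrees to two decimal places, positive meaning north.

360 × (284 + 215) / 365 = 492.164°; sin(492.164°) = 0.7412.
δ = 23.45 × 0.7412 = 17.381° ≈ +17.38°.

+17.38°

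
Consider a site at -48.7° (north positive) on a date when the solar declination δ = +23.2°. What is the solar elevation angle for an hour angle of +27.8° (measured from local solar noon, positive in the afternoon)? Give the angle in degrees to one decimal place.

With φ = -48.7°, δ = 23.2°, H = 27.80°: sin φ sin δ = -0.2960, cos φ cos δ cos H = 0.5366, so cos θ_z = 0.2406.
θ_z = arccos(0.2406) = 76.08°, so the elevation is 90° − 76.08° = 13.92°.

13.9°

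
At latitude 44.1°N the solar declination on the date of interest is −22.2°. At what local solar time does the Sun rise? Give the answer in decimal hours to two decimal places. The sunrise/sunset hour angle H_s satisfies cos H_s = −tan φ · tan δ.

cos H_s = −tan(44.1°) · tan(-22.2°) = 0.3955, so H_s = arccos(0.3955) = 66.70°.
Sunrise is at 12 − H_s/15 = 12 − 4.447 = 7.553 h local solar time.

7.55 h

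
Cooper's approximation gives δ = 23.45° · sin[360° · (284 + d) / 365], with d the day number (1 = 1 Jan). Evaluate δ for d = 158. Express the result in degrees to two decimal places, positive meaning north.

+22.75°

360 × (284 + 158) / 365 = 435.945°; sin(435.945°) = 0.9701.
δ = 23.45 × 0.9701 = 22.749° ≈ +22.75°.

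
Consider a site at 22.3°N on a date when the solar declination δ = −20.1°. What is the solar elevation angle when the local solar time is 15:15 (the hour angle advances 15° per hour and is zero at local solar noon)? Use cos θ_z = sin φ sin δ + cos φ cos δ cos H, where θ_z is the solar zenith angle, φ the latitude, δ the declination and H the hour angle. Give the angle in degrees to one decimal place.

Hour angle H = 15° × (15.25 − 12) = 48.75°.
With φ = 22.3°, δ = -20.1°, H = 48.75°: sin φ sin δ = -0.1304, cos φ cos δ cos H = 0.5729, so cos θ_z = 0.4425.
θ_z = arccos(0.4425) = 63.74°, so the elevation is 90° − 63.74° = 26.26°.

26.3°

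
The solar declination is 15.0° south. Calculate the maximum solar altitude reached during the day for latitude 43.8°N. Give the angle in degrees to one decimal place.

At local solar noon the hour angle is zero, so the elevation is 90° − |φ − δ| = 90° − |43.8° − (-15.0°)| = 90° − 58.8° = 31.2°.

31.2°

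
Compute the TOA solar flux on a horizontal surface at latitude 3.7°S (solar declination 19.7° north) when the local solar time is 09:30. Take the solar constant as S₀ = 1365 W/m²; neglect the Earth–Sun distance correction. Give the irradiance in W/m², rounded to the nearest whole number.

988 W/m²

Hour angle H = 15° × (9.5 − 12) = -37.50°.
With φ = -3.7°, δ = 19.7°, H = -37.50°: sin φ sin δ = -0.0218, cos φ cos δ cos H = 0.7454, so cos θ_z = 0.7236.
Top-of-atmosphere irradiance = S₀ cos θ_z = 1365 × 0.7236 = 987.71 W/m².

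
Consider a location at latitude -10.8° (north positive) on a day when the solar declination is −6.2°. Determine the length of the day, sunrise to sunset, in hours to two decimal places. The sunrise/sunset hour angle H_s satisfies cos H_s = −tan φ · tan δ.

cos H_s = −tan(-10.8°) · tan(-6.2°) = -0.0207, so H_s = arccos(-0.0207) = 91.19°.
Day length = 2 H_s / 15° h⁻¹ = 182.38° / 15 = 12.159 h.

12.16 hours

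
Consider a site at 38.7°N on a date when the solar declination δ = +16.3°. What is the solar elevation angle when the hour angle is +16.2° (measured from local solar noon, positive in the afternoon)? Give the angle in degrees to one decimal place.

63.5°

With φ = 38.7°, δ = 16.3°, H = 16.20°: sin φ sin δ = 0.1755, cos φ cos δ cos H = 0.7193, so cos θ_z = 0.8948.
θ_z = arccos(0.8948) = 26.52°, so the elevation is 90° − 26.52° = 63.48°.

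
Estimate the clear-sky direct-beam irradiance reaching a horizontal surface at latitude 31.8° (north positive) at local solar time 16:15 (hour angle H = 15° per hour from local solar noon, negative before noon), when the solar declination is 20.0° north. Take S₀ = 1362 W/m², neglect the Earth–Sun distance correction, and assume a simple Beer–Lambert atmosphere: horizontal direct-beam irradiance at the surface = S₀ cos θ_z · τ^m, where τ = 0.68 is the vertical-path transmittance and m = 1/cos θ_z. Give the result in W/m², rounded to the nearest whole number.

Hour angle H = 15° × (16.25 − 12) = 63.75°.
cos θ_z = sin φ sin δ + cos φ cos δ cos H = (0.5270)(0.3420) + (0.8499)(0.9397)(0.4423) = 0.5335.
Air mass m = 1/cos θ_z = 1/0.5335 = 1.874; τ^m = 0.68^1.874 = 0.4854.
Surface direct beam = 1362 × 0.5335 × 0.4854 = 352.70 W/m².

353 W/m²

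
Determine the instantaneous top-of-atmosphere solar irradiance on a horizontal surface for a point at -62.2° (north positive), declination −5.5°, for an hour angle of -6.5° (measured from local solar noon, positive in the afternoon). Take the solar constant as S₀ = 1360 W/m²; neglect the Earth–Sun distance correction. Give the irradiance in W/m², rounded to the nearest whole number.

cos θ_z = sin(-62.2°) sin(-5.5°) + cos(-62.2°) cos(-5.5°) cos(-6.50°) = 0.0848 + 0.4613 = 0.5461.
Top-of-atmosphere irradiance = S₀ cos θ_z = 1360 × 0.5461 = 742.70 W/m².

743 W/m²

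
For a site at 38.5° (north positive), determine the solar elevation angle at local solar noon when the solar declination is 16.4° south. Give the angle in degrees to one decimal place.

35.1°

At local solar noon the hour angle is zero, so the elevation is 90° − |φ − δ| = 90° − |38.5° − (-16.4°)| = 90° − 54.9° = 35.1°.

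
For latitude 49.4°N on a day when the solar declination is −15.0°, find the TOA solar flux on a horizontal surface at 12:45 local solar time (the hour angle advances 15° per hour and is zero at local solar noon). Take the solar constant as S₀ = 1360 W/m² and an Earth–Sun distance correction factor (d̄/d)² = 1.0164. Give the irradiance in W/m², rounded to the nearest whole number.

Hour angle H = 15° × (12.75 − 12) = 11.25°.
With φ = 49.4°, δ = -15.0°, H = 11.25°: sin φ sin δ = -0.1965, cos φ cos δ cos H = 0.6165, so cos θ_z = 0.4200.
Top-of-atmosphere irradiance = S₀ (d̄/d)² cos θ_z = 1360 × 1.0164 × 0.4200 = 580.57 W/m².

581 W/m²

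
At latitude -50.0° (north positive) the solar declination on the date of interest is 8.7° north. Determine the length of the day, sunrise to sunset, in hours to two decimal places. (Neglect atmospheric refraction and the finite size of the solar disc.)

10.60 hours

cos H_s = −tan(-50.0°) · tan(8.7°) = 0.1824, so H_s = arccos(0.1824) = 79.49°.
Day length = 2 H_s / 15° h⁻¹ = 158.98° / 15 = 10.599 h.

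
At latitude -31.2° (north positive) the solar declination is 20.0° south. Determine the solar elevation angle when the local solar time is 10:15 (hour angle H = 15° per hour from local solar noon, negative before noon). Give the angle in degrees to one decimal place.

63.9°

Hour angle H = 15° × (10.25 − 12) = -26.25°.
cos θ_z = sin(-31.2°) sin(-20.0°) + cos(-31.2°) cos(-20.0°) cos(-26.25°) = 0.1772 + 0.7209 = 0.8981.
θ_z = arccos(0.8981) = 26.09°, so the elevation is 90° − 26.09° = 63.91°.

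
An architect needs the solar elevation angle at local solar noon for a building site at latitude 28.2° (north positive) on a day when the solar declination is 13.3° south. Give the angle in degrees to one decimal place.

48.5°

At local solar noon the hour angle is zero, so the elevation is 90° − |φ − δ| = 90° − |28.2° − (-13.3°)| = 90° − 41.5° = 48.5°.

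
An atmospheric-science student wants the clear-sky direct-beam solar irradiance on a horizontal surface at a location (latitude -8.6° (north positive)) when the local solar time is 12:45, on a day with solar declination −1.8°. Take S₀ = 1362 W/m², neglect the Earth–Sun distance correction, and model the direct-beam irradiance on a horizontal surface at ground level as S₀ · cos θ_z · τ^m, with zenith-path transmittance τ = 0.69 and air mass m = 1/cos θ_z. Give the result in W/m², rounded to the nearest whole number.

906 W/m²

Hour angle H = 15° × (12.75 − 12) = 11.25°.
cos θ_z = sin(-8.6°) sin(-1.8°) + cos(-8.6°) cos(-1.8°) cos(11.25°) = 0.0047 + 0.9693 = 0.9740.
Air mass m = 1/cos θ_z = 1/0.9740 = 1.027; τ^m = 0.69^1.027 = 0.6831.
Surface direct beam = 1362 × 0.9740 × 0.6831 = 906.19 W/m².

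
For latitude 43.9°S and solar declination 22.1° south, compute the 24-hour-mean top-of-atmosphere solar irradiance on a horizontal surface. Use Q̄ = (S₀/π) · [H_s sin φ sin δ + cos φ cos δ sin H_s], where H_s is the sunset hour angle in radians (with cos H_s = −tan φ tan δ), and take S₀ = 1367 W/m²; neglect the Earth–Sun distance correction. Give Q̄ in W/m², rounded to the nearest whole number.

cos H_s = −tan(-43.9°) · tan(-22.1°) = -0.3908, so H_s = arccos(-0.3908) = 113.00°. In radians, H_s = 1.9722.
H_s sin φ sin δ = 1.9722 × -0.6934 × -0.3762 = 0.5145.
cos φ cos δ sin H_s = 0.7206 × 0.9265 × 0.9205 = 0.6146.
Q̄ = (1367/π) × (0.5145 + 0.6146) = 435.13 × 1.1291 = 491.31 W/m².

491 W/m²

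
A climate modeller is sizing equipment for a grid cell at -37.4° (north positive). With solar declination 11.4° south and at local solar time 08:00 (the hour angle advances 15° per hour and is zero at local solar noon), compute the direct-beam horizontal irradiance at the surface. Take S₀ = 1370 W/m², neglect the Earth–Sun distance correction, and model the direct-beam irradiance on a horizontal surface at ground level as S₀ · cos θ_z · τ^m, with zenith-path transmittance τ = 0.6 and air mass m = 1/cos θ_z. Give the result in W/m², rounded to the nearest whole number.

Hour angle H = 15° × (8 − 12) = -60.00°.
With φ = -37.4°, δ = -11.4°, H = -60.00°: sin φ sin δ = 0.1201, cos φ cos δ cos H = 0.3894, so cos θ_z = 0.5095.
Air mass m = 1/cos θ_z = 1/0.5095 = 1.963; τ^m = 0.6^1.963 = 0.3669.
Surface direct beam = 1370 × 0.5095 × 0.3669 = 256.10 W/m².

256 W/m²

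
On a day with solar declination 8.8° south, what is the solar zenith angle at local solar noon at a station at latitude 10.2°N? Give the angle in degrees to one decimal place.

19.0°

At local solar noon the hour angle is zero, so the zenith angle is |φ − δ| = |10.2° − (-8.8°)| = 19.0°.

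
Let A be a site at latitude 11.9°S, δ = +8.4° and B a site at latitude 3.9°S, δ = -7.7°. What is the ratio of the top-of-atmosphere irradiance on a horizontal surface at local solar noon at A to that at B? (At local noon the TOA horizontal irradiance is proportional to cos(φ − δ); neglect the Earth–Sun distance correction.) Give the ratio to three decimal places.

0.940

A: cos θ_z = cos(-11.9° − (8.4°)) = 0.9379.
B: cos θ_z = cos(-3.9° − (-7.7°)) = 0.9978.
Ratio A/B = 0.9379 / 0.9978 = 0.9400.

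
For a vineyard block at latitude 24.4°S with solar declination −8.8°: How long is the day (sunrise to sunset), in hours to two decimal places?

12.54 hours

cos H_s = −tan(-24.4°) · tan(-8.8°) = -0.0702, so H_s = arccos(-0.0702) = 94.03°.
Day length = 2 H_s / 15° h⁻¹ = 188.06° / 15 = 12.537 h.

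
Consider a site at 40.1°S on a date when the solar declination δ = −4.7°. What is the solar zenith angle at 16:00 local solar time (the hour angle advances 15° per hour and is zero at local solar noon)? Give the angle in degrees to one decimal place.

64.3°

Hour angle H = 15° × (16 − 12) = 60.00°.
With φ = -40.1°, δ = -4.7°, H = 60.00°: sin φ sin δ = 0.0528, cos φ cos δ cos H = 0.3812, so cos θ_z = 0.4340.
θ_z = arccos(0.4340) = 64.28°.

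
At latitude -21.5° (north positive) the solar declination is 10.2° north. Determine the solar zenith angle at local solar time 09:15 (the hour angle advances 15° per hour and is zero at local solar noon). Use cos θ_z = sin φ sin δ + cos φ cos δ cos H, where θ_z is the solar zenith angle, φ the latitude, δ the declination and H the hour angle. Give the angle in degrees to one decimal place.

Hour angle H = 15° × (9.25 − 12) = -41.25°.
cos θ_z = sin φ sin δ + cos φ cos δ cos H = (-0.3665)(0.1771) + (0.9304)(0.9842)(0.7518) = 0.6235.
θ_z = arccos(0.6235) = 51.43°.

51.4°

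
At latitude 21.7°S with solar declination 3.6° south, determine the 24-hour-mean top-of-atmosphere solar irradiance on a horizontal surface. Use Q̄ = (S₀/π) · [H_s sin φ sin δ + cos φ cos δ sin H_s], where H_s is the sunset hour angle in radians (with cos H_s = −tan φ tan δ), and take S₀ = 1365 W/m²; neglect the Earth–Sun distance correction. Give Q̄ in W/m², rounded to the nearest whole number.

419 W/m²

−tan φ tan δ = −(-0.3979)(-0.0629) = -0.0250; H_s = arccos(-0.0250) = 91.43°. In radians, H_s = 1.5958.
H_s sin φ sin δ = 1.5958 × -0.3697 × -0.0628 = 0.0370.
cos φ cos δ sin H_s = 0.9291 × 0.9980 × 0.9997 = 0.9270.
Q̄ = (1365/π) × (0.0370 + 0.9270) = 434.49 × 0.9640 = 418.85 W/m².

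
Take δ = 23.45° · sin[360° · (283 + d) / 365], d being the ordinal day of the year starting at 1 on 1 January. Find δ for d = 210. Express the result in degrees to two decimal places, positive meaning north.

360 × (283 + 210) / 365 = 486.247°; sin(486.247°) = 0.8065.
δ = 23.45 × 0.8065 = 18.912° ≈ +18.91°.

+18.91°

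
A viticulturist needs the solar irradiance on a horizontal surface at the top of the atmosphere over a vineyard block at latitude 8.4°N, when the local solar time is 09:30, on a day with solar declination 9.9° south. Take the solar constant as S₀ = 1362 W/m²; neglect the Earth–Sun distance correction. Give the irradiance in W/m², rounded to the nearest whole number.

1019 W/m²

Hour angle H = 15° × (9.5 − 12) = -37.50°.
cos θ_z = sin(8.4°) sin(-9.9°) + cos(8.4°) cos(-9.9°) cos(-37.50°) = -0.0251 + 0.7732 = 0.7481.
Top-of-atmosphere irradiance = S₀ cos θ_z = 1362 × 0.7481 = 1018.91 W/m².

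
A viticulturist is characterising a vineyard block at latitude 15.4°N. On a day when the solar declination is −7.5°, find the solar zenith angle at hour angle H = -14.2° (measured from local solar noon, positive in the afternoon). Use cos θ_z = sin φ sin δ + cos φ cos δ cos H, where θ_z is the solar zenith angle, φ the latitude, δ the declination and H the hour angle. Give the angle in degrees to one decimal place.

cos θ_z = sin(15.4°) sin(-7.5°) + cos(15.4°) cos(-7.5°) cos(-14.20°) = -0.0347 + 0.9266 = 0.8919.
θ_z = arccos(0.8919) = 26.89°.

26.9°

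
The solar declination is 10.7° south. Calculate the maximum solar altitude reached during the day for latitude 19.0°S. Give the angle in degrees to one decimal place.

81.7°

At local solar noon the hour angle is zero, so the elevation is 90° − |φ − δ| = 90° − |-19.0° − (-10.7°)| = 90° − 8.3° = 81.7°.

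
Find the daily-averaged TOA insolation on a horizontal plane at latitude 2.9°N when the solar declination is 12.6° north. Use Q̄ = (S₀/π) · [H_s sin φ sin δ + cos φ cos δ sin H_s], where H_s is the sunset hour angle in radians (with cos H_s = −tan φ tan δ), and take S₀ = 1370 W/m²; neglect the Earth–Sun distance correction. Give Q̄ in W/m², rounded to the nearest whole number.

433 W/m²

cos H_s = −tan(2.9°) · tan(12.6°) = -0.0113, so H_s = arccos(-0.0113) = 90.65°. In radians, H_s = 1.5821.
H_s sin φ sin δ = 1.5821 × 0.0506 × 0.2181 = 0.0175.
cos φ cos δ sin H_s = 0.9987 × 0.9759 × 0.9999 = 0.9745.
Q̄ = (1370/π) × (0.0175 + 0.9745) = 436.08 × 0.9920 = 432.59 W/m².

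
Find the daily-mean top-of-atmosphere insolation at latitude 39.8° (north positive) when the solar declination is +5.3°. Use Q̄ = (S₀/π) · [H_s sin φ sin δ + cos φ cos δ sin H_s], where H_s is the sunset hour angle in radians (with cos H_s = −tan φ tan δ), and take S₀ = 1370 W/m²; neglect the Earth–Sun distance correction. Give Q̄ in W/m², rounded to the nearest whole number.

375 W/m²

−tan φ tan δ = −(0.8332)(0.0928) = -0.0773; H_s = arccos(-0.0773) = 94.43°. In radians, H_s = 1.6481.
H_s sin φ sin δ = 1.6481 × 0.6401 × 0.0924 = 0.0975.
cos φ cos δ sin H_s = 0.7683 × 0.9957 × 0.9970 = 0.7627.
Q̄ = (1370/π) × (0.0975 + 0.7627) = 436.08 × 0.8602 = 375.12 W/m².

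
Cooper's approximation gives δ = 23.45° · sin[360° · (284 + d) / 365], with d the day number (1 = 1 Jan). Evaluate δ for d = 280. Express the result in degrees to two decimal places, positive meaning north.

360 × (284 + 280) / 365 = 556.274°; sin(556.274°) = -0.2802.
δ = 23.45 × -0.2802 = -6.571° ≈ -6.57°.

-6.57°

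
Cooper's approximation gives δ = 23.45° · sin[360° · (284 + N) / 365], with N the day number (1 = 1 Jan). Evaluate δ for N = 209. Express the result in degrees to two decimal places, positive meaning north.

+18.91°

360 × (284 + 209) / 365 = 486.247°; sin(486.247°) = 0.8065.
δ = 23.45 × 0.8065 = 18.912° ≈ +18.91°.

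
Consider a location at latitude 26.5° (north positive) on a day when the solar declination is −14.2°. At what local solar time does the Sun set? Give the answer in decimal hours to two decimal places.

17.52 h

−tan φ tan δ = −(0.4986)(-0.2530) = 0.1261; H_s = arccos(0.1261) = 82.76°.
Sunset is at 12 + H_s/15 = 12 + 5.517 = 17.517 h local solar time.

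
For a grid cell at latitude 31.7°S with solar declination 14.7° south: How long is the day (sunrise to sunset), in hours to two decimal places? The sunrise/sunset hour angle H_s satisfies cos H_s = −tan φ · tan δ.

13.24 hours

cos H_s = −tan(-31.7°) · tan(-14.7°) = -0.1620, so H_s = arccos(-0.1620) = 99.32°.
Day length = 2 H_s / 15° h⁻¹ = 198.64° / 15 = 13.243 h.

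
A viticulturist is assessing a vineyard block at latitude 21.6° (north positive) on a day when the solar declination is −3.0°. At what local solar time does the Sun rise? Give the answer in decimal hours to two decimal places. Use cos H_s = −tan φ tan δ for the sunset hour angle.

6.08 h

cos H_s = −tan(21.6°) · tan(-3.0°) = 0.0207, so H_s = arccos(0.0207) = 88.81°.
Sunrise is at 12 − H_s/15 = 12 − 5.921 = 6.079 h local solar time.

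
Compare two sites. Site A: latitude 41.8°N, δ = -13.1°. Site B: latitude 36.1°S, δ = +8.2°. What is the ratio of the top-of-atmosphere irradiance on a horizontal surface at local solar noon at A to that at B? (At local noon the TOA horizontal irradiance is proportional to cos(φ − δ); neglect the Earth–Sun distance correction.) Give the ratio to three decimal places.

0.803

A: cos θ_z = cos(41.8° − (-13.1°)) = 0.5750.
B: cos θ_z = cos(-36.1° − (8.2°)) = 0.7157.
Ratio A/B = 0.5750 / 0.7157 = 0.8034.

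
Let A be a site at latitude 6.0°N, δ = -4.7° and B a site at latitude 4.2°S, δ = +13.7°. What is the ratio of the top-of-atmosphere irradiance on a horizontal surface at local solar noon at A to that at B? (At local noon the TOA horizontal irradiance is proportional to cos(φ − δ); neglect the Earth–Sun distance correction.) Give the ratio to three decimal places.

A: cos θ_z = cos(6.0° − (-4.7°)) = 0.9826.
B: cos θ_z = cos(-4.2° − (13.7°)) = 0.9516.
Ratio A/B = 0.9826 / 0.9516 = 1.0326.

1.033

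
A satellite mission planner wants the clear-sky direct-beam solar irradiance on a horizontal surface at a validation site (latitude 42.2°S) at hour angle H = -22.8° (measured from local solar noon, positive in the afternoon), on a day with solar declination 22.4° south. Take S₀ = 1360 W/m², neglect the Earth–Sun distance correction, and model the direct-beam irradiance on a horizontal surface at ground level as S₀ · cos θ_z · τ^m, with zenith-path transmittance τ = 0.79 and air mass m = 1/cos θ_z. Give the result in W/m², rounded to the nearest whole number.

925 W/m²

With φ = -42.2°, δ = -22.4°, H = -22.80°: sin φ sin δ = 0.2560, cos φ cos δ cos H = 0.6314, so cos θ_z = 0.8874.
Air mass m = 1/cos θ_z = 1/0.8874 = 1.127; τ^m = 0.79^1.127 = 0.7667.
Surface direct beam = 1360 × 0.8874 × 0.7667 = 925.30 W/m².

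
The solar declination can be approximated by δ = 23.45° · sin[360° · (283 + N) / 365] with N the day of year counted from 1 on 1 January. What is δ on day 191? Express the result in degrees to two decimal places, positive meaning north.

360 × (283 + 191) / 365 = 467.507°; sin(467.507°) = 0.9537.
δ = 23.45 × 0.9537 = 22.364° ≈ +22.36°.

+22.36°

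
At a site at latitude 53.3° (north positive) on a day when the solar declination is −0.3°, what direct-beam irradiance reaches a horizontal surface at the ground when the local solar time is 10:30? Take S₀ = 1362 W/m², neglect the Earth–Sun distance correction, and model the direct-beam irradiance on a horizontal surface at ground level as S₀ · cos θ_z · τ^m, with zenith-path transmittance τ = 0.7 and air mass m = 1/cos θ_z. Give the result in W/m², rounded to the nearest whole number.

Hour angle H = 15° × (10.5 − 12) = -22.50°.
With φ = 53.3°, δ = -0.3°, H = -22.50°: sin φ sin δ = -0.0042, cos φ cos δ cos H = 0.5521, so cos θ_z = 0.5479.
Air mass m = 1/cos θ_z = 1/0.5479 = 1.825; τ^m = 0.7^1.825 = 0.5216.
Surface direct beam = 1362 × 0.5479 × 0.5216 = 389.24 W/m².

389 W/m²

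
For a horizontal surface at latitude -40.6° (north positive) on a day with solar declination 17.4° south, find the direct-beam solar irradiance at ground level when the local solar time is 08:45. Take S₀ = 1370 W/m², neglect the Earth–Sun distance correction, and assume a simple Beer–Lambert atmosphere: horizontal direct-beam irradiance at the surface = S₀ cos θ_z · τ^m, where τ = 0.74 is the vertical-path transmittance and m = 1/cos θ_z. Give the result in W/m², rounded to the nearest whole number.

589 W/m²

Hour angle H = 15° × (8.75 − 12) = -48.75°.
cos θ_z = sin φ sin δ + cos φ cos δ cos H = (-0.6508)(-0.2990) + (0.7593)(0.9542)(0.6593) = 0.6723.
Air mass m = 1/cos θ_z = 1/0.6723 = 1.487; τ^m = 0.74^1.487 = 0.6391.
Surface direct beam = 1370 × 0.6723 × 0.6391 = 588.64 W/m².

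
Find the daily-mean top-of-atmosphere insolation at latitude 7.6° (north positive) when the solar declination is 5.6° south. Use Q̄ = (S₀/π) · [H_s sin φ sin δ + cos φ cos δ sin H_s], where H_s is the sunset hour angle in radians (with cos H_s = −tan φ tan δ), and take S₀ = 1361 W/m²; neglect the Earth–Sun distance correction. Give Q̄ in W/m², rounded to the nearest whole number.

The sunset hour angle satisfies cos H_s = −tan φ tan δ = 0.0131, giving H_s = 89.25°. In radians, H_s = 1.5577.
H_s sin φ sin δ = 1.5577 × 0.1323 × -0.0976 = -0.0201.
cos φ cos δ sin H_s = 0.9912 × 0.9952 × 0.9999 = 0.9863.
Q̄ = (1361/π) × (-0.0201 + 0.9863) = 433.22 × 0.9662 = 418.58 W/m².

419 W/m²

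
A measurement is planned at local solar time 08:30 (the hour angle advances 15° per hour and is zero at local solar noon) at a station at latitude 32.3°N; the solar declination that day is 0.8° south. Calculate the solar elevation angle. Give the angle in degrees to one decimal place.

30.5°

Hour angle H = 15° × (8.5 − 12) = -52.50°.
cos θ_z = sin φ sin δ + cos φ cos δ cos H = (0.5344)(-0.0140) + (0.8453)(0.9999)(0.6088) = 0.5071.
θ_z = arccos(0.5071) = 59.53°, so the elevation is 90° − 59.53° = 30.47°.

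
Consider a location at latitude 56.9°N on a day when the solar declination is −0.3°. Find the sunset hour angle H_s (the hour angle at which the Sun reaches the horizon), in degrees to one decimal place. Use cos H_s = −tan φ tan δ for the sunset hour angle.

89.5°

The sunset hour angle satisfies cos H_s = −tan φ tan δ = 0.0080, giving H_s = 89.54°.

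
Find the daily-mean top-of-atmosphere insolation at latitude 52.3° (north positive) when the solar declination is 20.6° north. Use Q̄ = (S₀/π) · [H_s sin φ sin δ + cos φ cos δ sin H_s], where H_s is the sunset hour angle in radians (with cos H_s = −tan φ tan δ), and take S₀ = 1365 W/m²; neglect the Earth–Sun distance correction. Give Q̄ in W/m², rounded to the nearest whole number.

469 W/m²

The sunset hour angle satisfies cos H_s = −tan φ tan δ = -0.4863, giving H_s = 119.10°. In radians, H_s = 2.0787.
H_s sin φ sin δ = 2.0787 × 0.7912 × 0.3518 = 0.5786.
cos φ cos δ sin H_s = 0.6115 × 0.9361 × 0.8738 = 0.5002.
Q̄ = (1365/π) × (0.5786 + 0.5002) = 434.49 × 1.0788 = 468.73 W/m².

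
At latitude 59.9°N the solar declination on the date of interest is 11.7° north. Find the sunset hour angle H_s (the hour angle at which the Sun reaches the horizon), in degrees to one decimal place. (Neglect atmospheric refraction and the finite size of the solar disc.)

110.9°

−tan φ tan δ = −(1.7251)(0.2071) = -0.3573; H_s = arccos(-0.3573) = 110.93°.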